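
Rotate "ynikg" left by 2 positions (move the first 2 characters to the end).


Input: 'ynikg', shift = 2
Operation: split at index 2 and swap parts
Front part s[0:2] = 'yn'
Back part s[2:] = 'ikg'
Rotated = back + front = 'ikg' + 'yn'
Result: ikgyn


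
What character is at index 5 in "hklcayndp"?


Input string: 'hklcayndp'
Operation: get character at index 5
Index mapping: s[0]='h', s[1]='k', s[2]='l', s[3]='c', s[4]='a', s[5]='y'
Result: 'y'


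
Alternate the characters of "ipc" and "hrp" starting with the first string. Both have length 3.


String 1: 'ipc'
String 2: 'hrp'
Operation: alternate characters
Pairs: 'i'+'h', 'p'+'r', 'c'+'p'
Result: ihprcp


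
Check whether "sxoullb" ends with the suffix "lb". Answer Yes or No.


Input string: 'sxoullb'
Suffix to check: 'lb'
Last 2 characters of input: 'lb'
Match: True
Result: Yes


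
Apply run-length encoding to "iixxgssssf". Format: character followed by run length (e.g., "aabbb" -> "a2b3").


Input: 'iixxgssssf'
Operation: identify consecutive runs
Runs: 'ii' -> i2, 'xx' -> x2, 'g' -> g1, 'ssss' -> s4, 'f' -> f1
Encoded: i2x2g1s4f1


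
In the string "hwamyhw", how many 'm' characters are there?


Input string: 'hwamyhw'
Target character: 'm'
Scan each position: s[3]='m'
Matches found at indices: 3
Total: 1


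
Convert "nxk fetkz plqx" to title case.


Input string: 'nxk fetkz plqx'
Operation: capitalize first letter of each word
Word transformations: 'nxk'->'Nxk', 'fetkz'->'Fetkz', 'plqx'->'Plqx'
Result: Nxk Fetkz Plqx


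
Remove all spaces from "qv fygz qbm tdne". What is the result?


Input string: 'qv fygz qbm tdne'
Operation: remove all spaces
Words: 'qv', 'fygz', 'qbm', 'tdne'
Join without spaces: qvfygzqbmtdne


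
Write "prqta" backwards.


Input string: 'prqta'
Operation: reverse character order
Original order: 'p' -> 'r' -> 'q' -> 't' -> 'a'
Reversed order: 'a' -> 't' -> 'q' -> 'r' -> 'p'
Result: atqrp


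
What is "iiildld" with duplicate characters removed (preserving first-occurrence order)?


Input: 'iiildld'
Operation: keep first occurrence of each character
Scan: s[0]='i' new -> keep; s[1]='i' seen -> skip; s[2]='i' seen -> skip; s[3]='l' new -> keep; s[4]='d' new -> keep; s[5]='l' seen -> skip; s[6]='d' seen -> skip
Result: ild


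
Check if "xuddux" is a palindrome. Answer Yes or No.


Input string: 'xuddux'
Reversed: 'xuddux'
Compare pairs: s[0]='x' vs s[5]='x' (match), s[1]='u' vs s[4]='u' (match), s[2]='d' vs s[3]='d' (match)
Palindrome: Yes


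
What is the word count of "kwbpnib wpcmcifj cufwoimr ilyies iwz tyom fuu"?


Input string: 'kwbpnib wpcmcifj cufwoimr ilyies iwz tyom fuu'
Operation: split by spaces
Words found: 'kwbpnib', 'wpcmcifj', 'cufwoimr', 'ilyies', 'iwz', 'tyom', 'fuu'
Word count: 7


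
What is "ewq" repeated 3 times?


Input string: 'ewq'
Operation: repeat 3 times
Concatenation: 'ewq' + 'ewq' + 'ewq'
Result: ewqewqewq


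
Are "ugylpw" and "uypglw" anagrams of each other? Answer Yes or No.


String 1: 'ugylpw' -> sorted: 'glpuwy'
String 2: 'uypglw' -> sorted: 'glpuwy'
Compare sorted forms: 'glpuwy' == 'glpuwy'
Anagram: Yes


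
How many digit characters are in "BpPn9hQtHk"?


Input string: 'BpPn9hQtHk'
Operation: count digit characters (0-9)
Scan: 'B', 'p', 'P', 'n', '9'(digit), 'h', 'Q', 't', 'H', 'k'
Digits found: 1
Result: 1


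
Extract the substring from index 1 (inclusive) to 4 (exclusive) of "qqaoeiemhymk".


Input string: 'qqaoeiemhymk'
Operation: slice [1:4]
Extract characters: s[1]='q', s[2]='a', s[3]='o'
Result: qao


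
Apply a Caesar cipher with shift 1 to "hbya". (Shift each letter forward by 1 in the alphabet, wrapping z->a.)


Input: 'hbya', shift = 1
Operation: for each letter, (position + 1) mod 26
Mapping: 'h'(7+1=8)->'i', 'b'(1+1=2)->'c', 'y'(24+1=25)->'z', 'a'(0+1=1)->'b'
Result: iczb


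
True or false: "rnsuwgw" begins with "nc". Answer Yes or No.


Input string: 'rnsuwgw'
Prefix to check: 'nc'
First 2 characters of input: 'rn'
Match: False
Result: No


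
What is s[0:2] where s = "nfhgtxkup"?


Input string: 'nfhgtxkup'
Operation: slice [0:2]
Extract characters: s[0]='n', s[1]='f'
Result: nf


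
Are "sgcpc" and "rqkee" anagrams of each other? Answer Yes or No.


String 1: 'sgcpc' -> sorted: 'ccgps'
String 2: 'rqkee' -> sorted: 'eekqr'
Compare sorted forms: 'ccgps' != 'eekqr'
Anagram: No


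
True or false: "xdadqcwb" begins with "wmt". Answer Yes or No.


Input string: 'xdadqcwb'
Prefix to check: 'wmt'
First 3 characters of input: 'xda'
Match: False
Result: No


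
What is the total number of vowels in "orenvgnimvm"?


Input string: 'orenvgnimvm'
Operation: count vowels (a, e, i, o, u)
Scan: s[0]='o' (vowel), s[1]='r', s[2]='e' (vowel), s[3]='n', s[4]='v', s[5]='g', s[6]='n', s[7]='i' (vowel), s[8]='m', s[9]='v', s[10]='m'
Vowels found: 3
Result: 3


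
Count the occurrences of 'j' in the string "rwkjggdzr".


Input string: 'rwkjggdzr'
Target character: 'j'
Scan each position: s[3]='j'
Matches found at indices: 3
Total: 1


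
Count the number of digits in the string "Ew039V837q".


Input string: 'Ew039V837q'
Operation: count digit characters (0-9)
Scan: 'E', 'w', '0'(digit), '3'(digit), '9'(digit), 'V', '8'(digit), '3'(digit), '7'(digit), 'q'
Digits found: 6
Result: 6


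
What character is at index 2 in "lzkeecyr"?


Input string: 'lzkeecyr'
Operation: get character at index 2
Index mapping: s[0]='l', s[1]='z', s[2]='k'
Result: 'k'


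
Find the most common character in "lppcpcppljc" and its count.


Input: 'lppcpcppljc'
Operation: tally each character
Counts: 'c':3, 'j':1, 'l':2, 'p':5
Maximum: 'p' appears 5 times


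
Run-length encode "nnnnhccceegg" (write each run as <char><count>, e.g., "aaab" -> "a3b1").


Input: 'nnnnhccceegg'
Operation: identify consecutive runs
Runs: 'nnnn' -> n4, 'h' -> h1, 'ccc' -> c3, 'ee' -> e2, 'gg' -> g2
Encoded: n4h1c3e2g2


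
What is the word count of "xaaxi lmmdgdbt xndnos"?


Input string: 'xaaxi lmmdgdbt xndnos'
Operation: split by spaces
Words found: 'xaaxi', 'lmmdgdbt', 'xndnos'
Word count: 3


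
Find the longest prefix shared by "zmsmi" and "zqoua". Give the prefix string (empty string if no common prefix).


String 1: 'zmsmi'
String 2: 'zqoua'
Compare position by position:
pos 0: 'z' vs 'z' match
pos 1: 'm' vs 'q' differ -> stop
Longest common prefix: "z" (length 1)


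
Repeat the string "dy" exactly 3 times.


Input string: 'dy'
Operation: repeat 3 times
Concatenation: 'dy' + 'dy' + 'dy'
Result: dydydy


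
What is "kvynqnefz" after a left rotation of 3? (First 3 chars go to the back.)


Input: 'kvynqnefz', shift = 3
Operation: split at index 3 and swap parts
Front part s[0:3] = 'kvy'
Back part s[3:] = 'nqnefz'
Rotated = back + front = 'nqnefz' + 'kvy'
Result: nqnefzkvy


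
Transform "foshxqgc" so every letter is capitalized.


Input string: 'foshxqgc'
Operation: convert each letter to uppercase
Mapping: 'f'->'F', 'o'->'O', 's'->'S', 'h'->'H', 'x'->'X', 'q'->'Q', 'g'->'G', 'c'->'C'
Result: FOSHXQGC


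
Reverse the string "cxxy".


Input string: 'cxxy'
Operation: reverse character order
Original order: 'c' -> 'x' -> 'x' -> 'y'
Reversed order: 'y' -> 'x' -> 'x' -> 'c'
Result: yxxc


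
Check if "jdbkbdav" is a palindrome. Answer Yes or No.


Input string: 'jdbkbdav'
Reversed: 'vadbkbdj'
Compare pairs: s[0]='j' vs s[7]='v' (mismatch), s[1]='d' vs s[6]='a' (mismatch), s[2]='b' vs s[5]='d' (mismatch), s[3]='k' vs s[4]='b' (mismatch)
Palindrome: No


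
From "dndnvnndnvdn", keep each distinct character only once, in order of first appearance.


Input: 'dndnvnndnvdn'
Operation: keep first occurrence of each character
Scan: s[0]='d' new -> keep; s[1]='n' new -> keep; s[2]='d' seen -> skip; s[3]='n' seen -> skip; s[4]='v' new -> keep; s[5]='n' seen -> skip; s[6]='n' seen -> skip; s[7]='d' seen -> skip; s[8]='n' seen -> skip; s[9]='v' seen -> skip; s[10]='d' seen -> skip; s[11]='n' seen -> skip
Result: dnv


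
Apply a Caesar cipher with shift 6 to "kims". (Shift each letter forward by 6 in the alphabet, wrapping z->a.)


Input: 'kims', shift = 6
Operation: for each letter, (position + 6) mod 26
Mapping: 'k'(10+6=16)->'q', 'i'(8+6=14)->'o', 'm'(12+6=18)->'s', 's'(18+6=24)->'y'
Result: qosy


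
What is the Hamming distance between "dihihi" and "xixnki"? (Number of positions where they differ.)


String 1: 'dihihi'
String 2: 'xixnki'
Compare each position: pos 0: 'd'!='x', pos 1: 'i'=='i', pos 2: 'h'!='x', pos 3: 'i'!='n', pos 4: 'h'!='k', pos 5: 'i'=='i'
Differing positions: 4
Hamming distance: 4


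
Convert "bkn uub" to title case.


Input string: 'bkn uub'
Operation: capitalize first letter of each word
Word transformations: 'bkn'->'Bkn', 'uub'->'Uub'
Result: Bkn Uub


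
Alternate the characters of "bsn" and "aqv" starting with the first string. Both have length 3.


String 1: 'bsn'
String 2: 'aqv'
Operation: alternate characters
Pairs: 'b'+'a', 's'+'q', 'n'+'v'
Result: basqnv


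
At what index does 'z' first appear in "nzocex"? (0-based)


Input string: 'nzocex'
Target: 'z'
Scanning left to right: s[0]='n', s[1]='z'
First match at index: 1


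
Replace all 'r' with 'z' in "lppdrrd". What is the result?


Input string: 'lppdrrd'
Operation: replace 'r' with 'z'
Positions of 'r': 4, 5
After replacement: lppdzzd


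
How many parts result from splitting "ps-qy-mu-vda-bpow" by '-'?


Input string: 'ps-qy-mu-vda-bpow'
Delimiter: '-'
Split result: 'ps', 'qy', 'mu', 'vda', 'bpow'
Number of parts: 5


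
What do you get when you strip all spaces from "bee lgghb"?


Input string: 'bee lgghb'
Operation: remove all spaces
Words: 'bee', 'lgghb'
Join without spaces: beelgghb


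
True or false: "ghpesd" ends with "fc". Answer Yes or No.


Input string: 'ghpesd'
Suffix to check: 'fc'
Last 2 characters of input: 'sd'
Match: False
Result: No


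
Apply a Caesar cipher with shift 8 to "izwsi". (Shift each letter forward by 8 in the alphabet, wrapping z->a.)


Input: 'izwsi', shift = 8
Operation: for each letter, (position + 8) mod 26
Mapping: 'i'(8+8=16)->'q', 'z'(25+8=33, 33 mod 26=7)->'h', 'w'(22+8=30, 30 mod 26=4)->'e', 's'(18+8=26, 26 mod 26=0)->'a', 'i'(8+8=16)->'q'
Result: qheaq


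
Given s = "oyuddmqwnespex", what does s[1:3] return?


Input string: 'oyuddmqwnespex'
Operation: slice [1:3]
Extract characters: s[1]='y', s[2]='u'
Result: yu


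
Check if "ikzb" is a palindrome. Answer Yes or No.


Input string: 'ikzb'
Reversed: 'bzki'
Compare pairs: s[0]='i' vs s[3]='b' (mismatch), s[1]='k' vs s[2]='z' (mismatch)
Palindrome: No


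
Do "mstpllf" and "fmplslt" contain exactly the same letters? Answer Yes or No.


String 1: 'mstpllf' -> sorted: 'fllmpst'
String 2: 'fmplslt' -> sorted: 'fllmpst'
Compare sorted forms: 'fllmpst' == 'fllmpst'
Anagram: Yes


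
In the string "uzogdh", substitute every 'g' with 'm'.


Input string: 'uzogdh'
Operation: replace 'g' with 'm'
Positions of 'g': 3
After replacement: uzomdh


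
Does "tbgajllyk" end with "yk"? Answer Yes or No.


Input string: 'tbgajllyk'
Suffix to check: 'yk'
Last 2 characters of input: 'yk'
Match: True
Result: Yes


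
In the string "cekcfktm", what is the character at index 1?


Input string: 'cekcfktm'
Operation: get character at index 1
Index mapping: s[0]='c', s[1]='e'
Result: 'e'


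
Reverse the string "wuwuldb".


Input string: 'wuwuldb'
Operation: reverse character order
Original order: 'w' -> 'u' -> 'w' -> 'u' -> 'l' -> 'd' -> 'b'
Reversed order: 'b' -> 'd' -> 'l' -> 'u' -> 'w' -> 'u' -> 'w'
Result: bdluwuw


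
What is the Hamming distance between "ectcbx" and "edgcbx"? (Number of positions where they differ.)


String 1: 'ectcbx'
String 2: 'edgcbx'
Compare each position: pos 0: 'e'=='e', pos 1: 'c'!='d', pos 2: 't'!='g', pos 3: 'c'=='c', pos 4: 'b'=='b', pos 5: 'x'=='x'
Differing positions: 2
Hamming distance: 2


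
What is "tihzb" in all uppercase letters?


Input string: 'tihzb'
Operation: convert each letter to uppercase
Mapping: 't'->'T', 'i'->'I', 'h'->'H', 'z'->'Z', 'b'->'B'
Result: TIHZB


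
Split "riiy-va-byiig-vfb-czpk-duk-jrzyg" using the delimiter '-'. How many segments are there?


Input string: 'riiy-va-byiig-vfb-czpk-duk-jrzyg'
Delimiter: '-'
Split result: 'riiy', 'va', 'byiig', 'vfb', 'czpk', 'duk', 'jrzyg'
Number of parts: 7


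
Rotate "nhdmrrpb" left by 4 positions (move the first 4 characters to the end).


Input: 'nhdmrrpb', shift = 4
Operation: split at index 4 and swap parts
Front part s[0:4] = 'nhdm'
Back part s[4:] = 'rrpb'
Rotated = back + front = 'rrpb' + 'nhdm'
Result: rrpbnhdm


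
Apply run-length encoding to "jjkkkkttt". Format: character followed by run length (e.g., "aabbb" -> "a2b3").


Input: 'jjkkkkttt'
Operation: identify consecutive runs
Runs: 'jj' -> j2, 'kkkk' -> k4, 'ttt' -> t3
Encoded: j2k4t3


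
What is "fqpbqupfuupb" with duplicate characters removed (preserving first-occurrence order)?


Input: 'fqpbqupfuupb'
Operation: keep first occurrence of each character
Scan: s[0]='f' new -> keep; s[1]='q' new -> keep; s[2]='p' new -> keep; s[3]='b' new -> keep; s[4]='q' seen -> skip; s[5]='u' new -> keep; s[6]='p' seen -> skip; s[7]='f' seen -> skip; s[8]='u' seen -> skip; s[9]='u' seen -> skip; s[10]='p' seen -> skip; s[11]='b' seen -> skip
Result: fqpbu


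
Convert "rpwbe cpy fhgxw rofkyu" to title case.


Input string: 'rpwbe cpy fhgxw rofkyu'
Operation: capitalize first letter of each word
Word transformations: 'rpwbe'->'Rpwbe', 'cpy'->'Cpy', 'fhgxw'->'Fhgxw', 'rofkyu'->'Rofkyu'
Result: Rpwbe Cpy Fhgxw Rofkyu


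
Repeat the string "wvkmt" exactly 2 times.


Input string: 'wvkmt'
Operation: repeat 2 times
Concatenation: 'wvkmt' + 'wvkmt'
Result: wvkmtwvkmt


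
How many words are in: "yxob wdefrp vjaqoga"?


Input string: 'yxob wdefrp vjaqoga'
Operation: split by spaces
Words found: 'yxob', 'wdefrp', 'vjaqoga'
Word count: 3


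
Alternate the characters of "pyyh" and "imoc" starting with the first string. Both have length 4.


String 1: 'pyyh'
String 2: 'imoc'
Operation: alternate characters
Pairs: 'p'+'i', 'y'+'m', 'y'+'o', 'h'+'c'
Result: piymyohc


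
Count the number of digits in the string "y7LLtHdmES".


Input string: 'y7LLtHdmES'
Operation: count digit characters (0-9)
Scan: 'y', '7'(digit), 'L', 'L', 't', 'H', 'd', 'm', 'E', 'S'
Digits found: 1
Result: 1


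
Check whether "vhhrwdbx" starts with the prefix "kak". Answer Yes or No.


Input string: 'vhhrwdbx'
Prefix to check: 'kak'
First 3 characters of input: 'vhh'
Match: False
Result: No


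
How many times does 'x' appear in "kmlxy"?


Input string: 'kmlxy'
Target character: 'x'
Scan each position: s[3]='x'
Matches found at indices: 3
Total: 1


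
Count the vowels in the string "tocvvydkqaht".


Input string: 'tocvvydkqaht'
Operation: count vowels (a, e, i, o, u)
Scan: s[0]='t', s[1]='o' (vowel), s[2]='c', s[3]='v', s[4]='v', s[5]='y', s[6]='d', s[7]='k', s[8]='q', s[9]='a' (vowel), s[10]='h', s[11]='t'
Vowels found: 2
Result: 2


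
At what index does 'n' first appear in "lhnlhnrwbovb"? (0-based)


Input string: 'lhnlhnrwbovb'
Target: 'n'
Scanning left to right: s[0]='l', s[1]='h', s[2]='n'
First match at index: 2


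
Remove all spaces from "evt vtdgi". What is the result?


Input string: 'evt vtdgi'
Operation: remove all spaces
Words: 'evt', 'vtdgi'
Join without spaces: evtvtdgi


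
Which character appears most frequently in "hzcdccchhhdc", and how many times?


Input: 'hzcdccchhhdc'
Operation: tally each character
Counts: 'c':5, 'd':2, 'h':4, 'z':1
Maximum: 'c' appears 5 times


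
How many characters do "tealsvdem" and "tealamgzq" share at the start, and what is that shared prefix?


String 1: 'tealsvdem'
String 2: 'tealamgzq'
Compare position by position:
pos 0: 't' vs 't' match
pos 1: 'e' vs 'e' match
pos 2: 'a' vs 'a' match
pos 3: 'l' vs 'l' match
pos 4: 's' vs 'a' differ -> stop
Longest common prefix: "teal" (length 4)


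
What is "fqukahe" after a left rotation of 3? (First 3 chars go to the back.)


Input: 'fqukahe', shift = 3
Operation: split at index 3 and swap parts
Front part s[0:3] = 'fqu'
Back part s[3:] = 'kahe'
Rotated = back + front = 'kahe' + 'fqu'
Result: kahefqu


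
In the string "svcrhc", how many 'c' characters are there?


Input string: 'svcrhc'
Target character: 'c'
Scan each position: s[2]='c', s[5]='c'
Matches found at indices: 2, 5
Total: 2


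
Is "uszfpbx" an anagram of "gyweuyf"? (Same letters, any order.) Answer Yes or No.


String 1: 'gyweuyf' -> sorted: 'efguwyy'
String 2: 'uszfpbx' -> sorted: 'bfpsuxz'
Compare sorted forms: 'efguwyy' != 'bfpsuxz'
Anagram: No


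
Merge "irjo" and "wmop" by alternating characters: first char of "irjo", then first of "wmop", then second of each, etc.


String 1: 'irjo'
String 2: 'wmop'
Operation: alternate characters
Pairs: 'i'+'w', 'r'+'m', 'j'+'o', 'o'+'p'
Result: iwrmjoop


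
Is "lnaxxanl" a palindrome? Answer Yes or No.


Input string: 'lnaxxanl'
Reversed: 'lnaxxanl'
Compare pairs: s[0]='l' vs s[7]='l' (match), s[1]='n' vs s[6]='n' (match), s[2]='a' vs s[5]='a' (match), s[3]='x' vs s[4]='x' (match)
Palindrome: Yes


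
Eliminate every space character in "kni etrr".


Input string: 'kni etrr'
Operation: remove all spaces
Words: 'kni', 'etrr'
Join without spaces: knietrr


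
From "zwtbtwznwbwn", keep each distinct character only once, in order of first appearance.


Input: 'zwtbtwznwbwn'
Operation: keep first occurrence of each character
Scan: s[0]='z' new -> keep; s[1]='w' new -> keep; s[2]='t' new -> keep; s[3]='b' new -> keep; s[4]='t' seen -> skip; s[5]='w' seen -> skip; s[6]='z' seen -> skip; s[7]='n' new -> keep; s[8]='w' seen -> skip; s[9]='b' seen -> skip; s[10]='w' seen -> skip; s[11]='n' seen -> skip
Result: zwtbn


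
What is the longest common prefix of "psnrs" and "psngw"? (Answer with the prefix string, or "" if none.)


String 1: 'psnrs'
String 2: 'psngw'
Compare position by position:
pos 0: 'p' vs 'p' match
pos 1: 's' vs 's' match
pos 2: 'n' vs 'n' match
pos 3: 'r' vs 'g' differ -> stop
Longest common prefix: "psn" (length 3)


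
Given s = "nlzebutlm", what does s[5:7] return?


Input string: 'nlzebutlm'
Operation: slice [5:7]
Extract characters: s[5]='u', s[6]='t'
Result: ut


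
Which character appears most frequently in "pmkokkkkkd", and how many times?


Input: 'pmkokkkkkd'
Operation: tally each character
Counts: 'd':1, 'k':6, 'm':1, 'o':1, 'p':1
Maximum: 'k' appears 6 times


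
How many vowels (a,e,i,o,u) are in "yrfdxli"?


Input string: 'yrfdxli'
Operation: count vowels (a, e, i, o, u)
Scan: s[0]='y', s[1]='r', s[2]='f', s[3]='d', s[4]='x', s[5]='l', s[6]='i' (vowel)
Vowels found: 1
Result: 1


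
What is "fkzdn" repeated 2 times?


Input string: 'fkzdn'
Operation: repeat 2 times
Concatenation: 'fkzdn' + 'fkzdn'
Result: fkzdnfkzdn


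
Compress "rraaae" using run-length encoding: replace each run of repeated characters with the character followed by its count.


Input: 'rraaae'
Operation: identify consecutive runs
Runs: 'rr' -> r2, 'aaa' -> a3, 'e' -> e1
Encoded: r2a3e1


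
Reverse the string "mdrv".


Input string: 'mdrv'
Operation: reverse character order
Original order: 'm' -> 'd' -> 'r' -> 'v'
Reversed order: 'v' -> 'r' -> 'd' -> 'm'
Result: vrdm


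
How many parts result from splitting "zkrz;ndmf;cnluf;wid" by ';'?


Input string: 'zkrz;ndmf;cnluf;wid'
Delimiter: ';'
Split result: 'zkrz', 'ndmf', 'cnluf', 'wid'
Number of parts: 4


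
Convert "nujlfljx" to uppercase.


Input string: 'nujlfljx'
Operation: convert each letter to uppercase
Mapping: 'n'->'N', 'u'->'U', 'j'->'J', 'l'->'L', 'f'->'F', 'l'->'L', 'j'->'J', 'x'->'X'
Result: NUJLFLJX


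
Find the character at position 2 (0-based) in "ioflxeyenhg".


Input string: 'ioflxeyenhg'
Operation: get character at index 2
Index mapping: s[0]='i', s[1]='o', s[2]='f'
Result: 'f'


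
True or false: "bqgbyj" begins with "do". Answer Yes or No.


Input string: 'bqgbyj'
Prefix to check: 'do'
First 2 characters of input: 'bq'
Match: False
Result: No


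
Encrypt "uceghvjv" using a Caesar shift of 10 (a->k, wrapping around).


Input: 'uceghvjv', shift = 10
Operation: for each letter, (position + 10) mod 26
Mapping: 'u'(20+10=30, 30 mod 26=4)->'e', 'c'(2+10=12)->'m', 'e'(4+10=14)->'o', 'g'(6+10=16)->'q', 'h'(7+10=17)->'r', 'v'(21+10=31, 31 mod 26=5)->'f', 'j'(9+10=19)->'t', 'v'(21+10=31, 31 mod 26=5)->'f'
Result: emoqrftf


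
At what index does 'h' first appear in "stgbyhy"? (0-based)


Input string: 'stgbyhy'
Target: 'h'
Scanning left to right: s[0]='s', s[1]='t', s[2]='g', s[3]='b', s[4]='y', s[5]='h'
First match at index: 5


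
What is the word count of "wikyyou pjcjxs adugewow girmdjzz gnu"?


Input string: 'wikyyou pjcjxs adugewow girmdjzz gnu'
Operation: split by spaces
Words found: 'wikyyou', 'pjcjxs', 'adugewow', 'girmdjzz', 'gnu'
Word count: 5


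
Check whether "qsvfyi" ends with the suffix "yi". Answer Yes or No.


Input string: 'qsvfyi'
Suffix to check: 'yi'
Last 2 characters of input: 'yi'
Match: True
Result: Yes


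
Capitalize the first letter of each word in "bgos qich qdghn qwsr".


Input string: 'bgos qich qdghn qwsr'
Operation: capitalize first letter of each word
Word transformations: 'bgos'->'Bgos', 'qich'->'Qich', 'qdghn'->'Qdghn', 'qwsr'->'Qwsr'
Result: Bgos Qich Qdghn Qwsr


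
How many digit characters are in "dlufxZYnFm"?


Input string: 'dlufxZYnFm'
Operation: count digit characters (0-9)
Scan: 'd', 'l', 'u', 'f', 'x', 'Z', 'Y', 'n', 'F', 'm'
Digits found: 0
Result: 0


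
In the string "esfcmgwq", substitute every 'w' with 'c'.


Input string: 'esfcmgwq'
Operation: replace 'w' with 'c'
Positions of 'w': 6
After replacement: esfcmgcq


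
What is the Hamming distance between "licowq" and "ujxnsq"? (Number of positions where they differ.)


String 1: 'licowq'
String 2: 'ujxnsq'
Compare each position: pos 0: 'l'!='u', pos 1: 'i'!='j', pos 2: 'c'!='x', pos 3: 'o'!='n', pos 4: 'w'!='s', pos 5: 'q'=='q'
Differing positions: 5
Hamming distance: 5


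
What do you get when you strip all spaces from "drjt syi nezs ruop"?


Input string: 'drjt syi nezs ruop'
Operation: remove all spaces
Words: 'drjt', 'syi', 'nezs', 'ruop'
Join without spaces: drjtsyinezsruop


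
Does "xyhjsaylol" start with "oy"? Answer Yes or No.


Input string: 'xyhjsaylol'
Prefix to check: 'oy'
First 2 characters of input: 'xy'
Match: False
Result: No


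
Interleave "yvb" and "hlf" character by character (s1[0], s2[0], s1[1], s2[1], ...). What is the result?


String 1: 'yvb'
String 2: 'hlf'
Operation: alternate characters
Pairs: 'y'+'h', 'v'+'l', 'b'+'f'
Result: yhvlbf


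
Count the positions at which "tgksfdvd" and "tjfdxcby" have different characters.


String 1: 'tgksfdvd'
String 2: 'tjfdxcby'
Compare each position: pos 0: 't'=='t', pos 1: 'g'!='j', pos 2: 'k'!='f', pos 3: 's'!='d', pos 4: 'f'!='x', pos 5: 'd'!='c', pos 6: 'v'!='b', pos 7: 'd'!='y'
Differing positions: 7
Hamming distance: 7


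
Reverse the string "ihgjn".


Input string: 'ihgjn'
Operation: reverse character order
Original order: 'i' -> 'h' -> 'g' -> 'j' -> 'n'
Reversed order: 'n' -> 'j' -> 'g' -> 'h' -> 'i'
Result: njghi


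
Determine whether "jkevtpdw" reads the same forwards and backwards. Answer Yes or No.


Input string: 'jkevtpdw'
Reversed: 'wdptvekj'
Compare pairs: s[0]='j' vs s[7]='w' (mismatch), s[1]='k' vs s[6]='d' (mismatch), s[2]='e' vs s[5]='p' (mismatch), s[3]='v' vs s[4]='t' (mismatch)
Palindrome: No


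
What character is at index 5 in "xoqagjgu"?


Input string: 'xoqagjgu'
Operation: get character at index 5
Index mapping: s[0]='x', s[1]='o', s[2]='q', s[3]='a', s[4]='g', s[5]='j'
Result: 'j'


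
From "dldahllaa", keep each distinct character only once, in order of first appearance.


Input: 'dldahllaa'
Operation: keep first occurrence of each character
Scan: s[0]='d' new -> keep; s[1]='l' new -> keep; s[2]='d' seen -> skip; s[3]='a' new -> keep; s[4]='h' new -> keep; s[5]='l' seen -> skip; s[6]='l' seen -> skip; s[7]='a' seen -> skip; s[8]='a' seen -> skip
Result: dlah


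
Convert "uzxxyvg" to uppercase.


Input string: 'uzxxyvg'
Operation: convert each letter to uppercase
Mapping: 'u'->'U', 'z'->'Z', 'x'->'X', 'x'->'X', 'y'->'Y', 'v'->'V', 'g'->'G'
Result: UZXXYVG


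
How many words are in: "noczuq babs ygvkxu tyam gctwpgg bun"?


Input string: 'noczuq babs ygvkxu tyam gctwpgg bun'
Operation: split by spaces
Words found: 'noczuq', 'babs', 'ygvkxu', 'tyam', 'gctwpgg', 'bun'
Word count: 6


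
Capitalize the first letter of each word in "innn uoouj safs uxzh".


Input string: 'innn uoouj safs uxzh'
Operation: capitalize first letter of each word
Word transformations: 'innn'->'Innn', 'uoouj'->'Uoouj', 'safs'->'Safs', 'uxzh'->'Uxzh'
Result: Innn Uoouj Safs Uxzh


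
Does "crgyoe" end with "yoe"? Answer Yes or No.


Input string: 'crgyoe'
Suffix to check: 'yoe'
Last 3 characters of input: 'yoe'
Match: True
Result: Yes


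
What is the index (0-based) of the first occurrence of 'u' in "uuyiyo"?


Input string: 'uuyiyo'
Target: 'u'
Scanning left to right: s[0]='u'
First match at index: 0


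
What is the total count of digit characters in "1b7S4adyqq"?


Input string: '1b7S4adyqq'
Operation: count digit characters (0-9)
Scan: '1'(digit), 'b', '7'(digit), 'S', '4'(digit), 'a', 'd', 'y', 'q', 'q'
Digits found: 3
Result: 3


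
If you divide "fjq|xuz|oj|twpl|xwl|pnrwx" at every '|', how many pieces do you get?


Input string: 'fjq|xuz|oj|twpl|xwl|pnrwx'
Delimiter: '|'
Split result: 'fjq', 'xuz', 'oj', 'twpl', 'xwl', 'pnrwx'
Number of parts: 6


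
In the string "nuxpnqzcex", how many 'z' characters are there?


Input string: 'nuxpnqzcex'
Target character: 'z'
Scan each position: s[6]='z'
Matches found at indices: 6
Total: 1


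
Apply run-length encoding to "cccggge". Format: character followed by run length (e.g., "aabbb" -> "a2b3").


Input: 'cccggge'
Operation: identify consecutive runs
Runs: 'ccc' -> c3, 'ggg' -> g3, 'e' -> e1
Encoded: c3g3e1


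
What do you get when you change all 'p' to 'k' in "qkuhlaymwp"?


Input string: 'qkuhlaymwp'
Operation: replace 'p' with 'k'
Positions of 'p': 9
After replacement: qkuhlaymwk


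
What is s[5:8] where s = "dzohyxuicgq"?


Input string: 'dzohyxuicgq'
Operation: slice [5:8]
Extract characters: s[5]='x', s[6]='u', s[7]='i'
Result: xui


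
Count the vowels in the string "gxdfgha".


Input string: 'gxdfgha'
Operation: count vowels (a, e, i, o, u)
Scan: s[0]='g', s[1]='x', s[2]='d', s[3]='f', s[4]='g', s[5]='h', s[6]='a' (vowel)
Vowels found: 1
Result: 1


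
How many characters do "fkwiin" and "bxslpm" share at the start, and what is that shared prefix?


String 1: 'fkwiin'
String 2: 'bxslpm'
Compare position by position:
pos 0: 'f' vs 'b' differ -> stop
Longest common prefix: "" (length 0)


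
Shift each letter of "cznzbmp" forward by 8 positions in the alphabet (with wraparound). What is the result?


Input: 'cznzbmp', shift = 8
Operation: for each letter, (position + 8) mod 26
Mapping: 'c'(2+8=10)->'k', 'z'(25+8=33, 33 mod 26=7)->'h', 'n'(13+8=21)->'v', 'z'(25+8=33, 33 mod 26=7)->'h', 'b'(1+8=9)->'j', 'm'(12+8=20)->'u', 'p'(15+8=23)->'x'
Result: khvhjux


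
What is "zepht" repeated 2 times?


Input string: 'zepht'
Operation: repeat 2 times
Concatenation: 'zepht' + 'zepht'
Result: zephtzepht


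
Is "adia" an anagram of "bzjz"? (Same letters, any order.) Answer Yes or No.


String 1: 'bzjz' -> sorted: 'bjzz'
String 2: 'adia' -> sorted: 'aadi'
Compare sorted forms: 'bjzz' != 'aadi'
Anagram: No


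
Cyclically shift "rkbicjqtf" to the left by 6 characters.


Input: 'rkbicjqtf', shift = 6
Operation: split at index 6 and swap parts
Front part s[0:6] = 'rkbicj'
Back part s[6:] = 'qtf'
Rotated = back + front = 'qtf' + 'rkbicj'
Result: qtfrkbicj


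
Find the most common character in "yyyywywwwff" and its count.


Input: 'yyyywywwwff'
Operation: tally each character
Counts: 'f':2, 'w':4, 'y':5
Maximum: 'y' appears 5 times


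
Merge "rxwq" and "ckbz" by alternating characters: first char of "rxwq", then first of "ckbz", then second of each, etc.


String 1: 'rxwq'
String 2: 'ckbz'
Operation: alternate characters
Pairs: 'r'+'c', 'x'+'k', 'w'+'b', 'q'+'z'
Result: rcxkwbqz


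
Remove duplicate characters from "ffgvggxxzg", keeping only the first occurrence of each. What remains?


Input: 'ffgvggxxzg'
Operation: keep first occurrence of each character
Scan: s[0]='f' new -> keep; s[1]='f' seen -> skip; s[2]='g' new -> keep; s[3]='v' new -> keep; s[4]='g' seen -> skip; s[5]='g' seen -> skip; s[6]='x' new -> keep; s[7]='x' seen -> skip; s[8]='z' new -> keep; s[9]='g' seen -> skip
Result: fgvxz


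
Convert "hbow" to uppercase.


Input string: 'hbow'
Operation: convert each letter to uppercase
Mapping: 'h'->'H', 'b'->'B', 'o'->'O', 'w'->'W'
Result: HBOW


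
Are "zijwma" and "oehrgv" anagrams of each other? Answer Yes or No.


String 1: 'zijwma' -> sorted: 'aijmwz'
String 2: 'oehrgv' -> sorted: 'eghorv'
Compare sorted forms: 'aijmwz' != 'eghorv'
Anagram: No


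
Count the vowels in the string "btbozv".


Input string: 'btbozv'
Operation: count vowels (a, e, i, o, u)
Scan: s[0]='b', s[1]='t', s[2]='b', s[3]='o' (vowel), s[4]='z', s[5]='v'
Vowels found: 1
Result: 1


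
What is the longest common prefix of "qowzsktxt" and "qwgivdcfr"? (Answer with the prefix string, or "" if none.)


String 1: 'qowzsktxt'
String 2: 'qwgivdcfr'
Compare position by position:
pos 0: 'q' vs 'q' match
pos 1: 'o' vs 'w' differ -> stop
Longest common prefix: "q" (length 1)


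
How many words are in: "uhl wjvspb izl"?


Input string: 'uhl wjvspb izl'
Operation: split by spaces
Words found: 'uhl', 'wjvspb', 'izl'
Word count: 3


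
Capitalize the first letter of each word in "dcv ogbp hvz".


Input string: 'dcv ogbp hvz'
Operation: capitalize first letter of each word
Word transformations: 'dcv'->'Dcv', 'ogbp'->'Ogbp', 'hvz'->'Hvz'
Result: Dcv Ogbp Hvz


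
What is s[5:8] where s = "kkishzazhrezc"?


Input string: 'kkishzazhrezc'
Operation: slice [5:8]
Extract characters: s[5]='z', s[6]='a', s[7]='z'
Result: zaz


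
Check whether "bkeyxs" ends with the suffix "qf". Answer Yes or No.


Input string: 'bkeyxs'
Suffix to check: 'qf'
Last 2 characters of input: 'xs'
Match: False
Result: No


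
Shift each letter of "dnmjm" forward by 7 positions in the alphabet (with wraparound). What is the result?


Input: 'dnmjm', shift = 7
Operation: for each letter, (position + 7) mod 26
Mapping: 'd'(3+7=10)->'k', 'n'(13+7=20)->'u', 'm'(12+7=19)->'t', 'j'(9+7=16)->'q', 'm'(12+7=19)->'t'
Result: kutqt


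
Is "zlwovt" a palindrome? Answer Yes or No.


Input string: 'zlwovt'
Reversed: 'tvowlz'
Compare pairs: s[0]='z' vs s[5]='t' (mismatch), s[1]='l' vs s[4]='v' (mismatch), s[2]='w' vs s[3]='o' (mismatch)
Palindrome: No


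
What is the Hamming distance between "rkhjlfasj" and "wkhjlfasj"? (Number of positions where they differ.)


String 1: 'rkhjlfasj'
String 2: 'wkhjlfasj'
Compare each position: pos 0: 'r'!='w', pos 1: 'k'=='k', pos 2: 'h'=='h', pos 3: 'j'=='j', pos 4: 'l'=='l', pos 5: 'f'=='f', pos 6: 'a'=='a', pos 7: 's'=='s', pos 8: 'j'=='j'
Differing positions: 1
Hamming distance: 1


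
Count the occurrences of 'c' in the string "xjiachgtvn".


Input string: 'xjiachgtvn'
Target character: 'c'
Scan each position: s[4]='c'
Matches found at indices: 4
Total: 1


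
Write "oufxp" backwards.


Input string: 'oufxp'
Operation: reverse character order
Original order: 'o' -> 'u' -> 'f' -> 'x' -> 'p'
Reversed order: 'p' -> 'x' -> 'f' -> 'u' -> 'o'
Result: pxfuo


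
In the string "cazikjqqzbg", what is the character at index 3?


Input string: 'cazikjqqzbg'
Operation: get character at index 3
Index mapping: s[0]='c', s[1]='a', s[2]='z', s[3]='i'
Result: 'i'


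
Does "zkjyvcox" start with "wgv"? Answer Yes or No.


Input string: 'zkjyvcox'
Prefix to check: 'wgv'
First 3 characters of input: 'zkj'
Match: False
Result: No


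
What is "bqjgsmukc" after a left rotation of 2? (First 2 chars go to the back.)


Input: 'bqjgsmukc', shift = 2
Operation: split at index 2 and swap parts
Front part s[0:2] = 'bq'
Back part s[2:] = 'jgsmukc'
Rotated = back + front = 'jgsmukc' + 'bq'
Result: jgsmukcbq


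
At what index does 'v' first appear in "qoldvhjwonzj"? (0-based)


Input string: 'qoldvhjwonzj'
Target: 'v'
Scanning left to right: s[0]='q', s[1]='o', s[2]='l', s[3]='d', s[4]='v'
First match at index: 4


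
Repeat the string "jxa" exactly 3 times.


Input string: 'jxa'
Operation: repeat 3 times
Concatenation: 'jxa' + 'jxa' + 'jxa'
Result: jxajxajxa


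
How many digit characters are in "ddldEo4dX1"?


Input string: 'ddldEo4dX1'
Operation: count digit characters (0-9)
Scan: 'd', 'd', 'l', 'd', 'E', 'o', '4'(digit), 'd', 'X', '1'(digit)
Digits found: 2
Result: 2


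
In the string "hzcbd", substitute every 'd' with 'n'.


Input string: 'hzcbd'
Operation: replace 'd' with 'n'
Positions of 'd': 4
After replacement: hzcbn


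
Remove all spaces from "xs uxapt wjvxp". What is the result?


Input string: 'xs uxapt wjvxp'
Operation: remove all spaces
Words: 'xs', 'uxapt', 'wjvxp'
Join without spaces: xsuxaptwjvxp


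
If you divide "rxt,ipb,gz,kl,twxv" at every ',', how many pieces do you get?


Input string: 'rxt,ipb,gz,kl,twxv'
Delimiter: ','
Split result: 'rxt', 'ipb', 'gz', 'kl', 'twxv'
Number of parts: 5


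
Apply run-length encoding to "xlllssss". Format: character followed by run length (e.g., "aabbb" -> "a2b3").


Input: 'xlllssss'
Operation: identify consecutive runs
Runs: 'x' -> x1, 'lll' -> l3, 'ssss' -> s4
Encoded: x1l3s4


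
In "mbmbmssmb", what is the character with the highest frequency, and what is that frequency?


Input: 'mbmbmssmb'
Operation: tally each character
Counts: 'b':3, 'm':4, 's':2
Maximum: 'm' appears 4 times


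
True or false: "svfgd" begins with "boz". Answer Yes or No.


Input string: 'svfgd'
Prefix to check: 'boz'
First 3 characters of input: 'svf'
Match: False
Result: No


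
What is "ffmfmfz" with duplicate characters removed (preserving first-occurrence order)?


Input: 'ffmfmfz'
Operation: keep first occurrence of each character
Scan: s[0]='f' new -> keep; s[1]='f' seen -> skip; s[2]='m' new -> keep; s[3]='f' seen -> skip; s[4]='m' seen -> skip; s[5]='f' seen -> skip; s[6]='z' new -> keep
Result: fmz


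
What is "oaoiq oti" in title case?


Input string: 'oaoiq oti'
Operation: capitalize first letter of each word
Word transformations: 'oaoiq'->'Oaoiq', 'oti'->'Oti'
Result: Oaoiq Oti


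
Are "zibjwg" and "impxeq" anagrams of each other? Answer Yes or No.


String 1: 'zibjwg' -> sorted: 'bgijwz'
String 2: 'impxeq' -> sorted: 'eimpqx'
Compare sorted forms: 'bgijwz' != 'eimpqx'
Anagram: No


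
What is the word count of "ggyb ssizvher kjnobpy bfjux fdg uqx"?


Input string: 'ggyb ssizvher kjnobpy bfjux fdg uqx'
Operation: split by spaces
Words found: 'ggyb', 'ssizvher', 'kjnobpy', 'bfjux', 'fdg', 'uqx'
Word count: 6


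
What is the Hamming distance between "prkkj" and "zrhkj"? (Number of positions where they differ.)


String 1: 'prkkj'
String 2: 'zrhkj'
Compare each position: pos 0: 'p'!='z', pos 1: 'r'=='r', pos 2: 'k'!='h', pos 3: 'k'=='k', pos 4: 'j'=='j'
Differing positions: 2
Hamming distance: 2


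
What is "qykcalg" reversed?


Input string: 'qykcalg'
Operation: reverse character order
Original order: 'q' -> 'y' -> 'k' -> 'c' -> 'a' -> 'l' -> 'g'
Reversed order: 'g' -> 'l' -> 'a' -> 'c' -> 'k' -> 'y' -> 'q'
Result: glackyq


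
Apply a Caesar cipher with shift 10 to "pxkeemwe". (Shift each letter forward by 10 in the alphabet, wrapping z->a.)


Input: 'pxkeemwe', shift = 10
Operation: for each letter, (position + 10) mod 26
Mapping: 'p'(15+10=25)->'z', 'x'(23+10=33, 33 mod 26=7)->'h', 'k'(10+10=20)->'u', 'e'(4+10=14)->'o', 'e'(4+10=14)->'o', 'm'(12+10=22)->'w', 'w'(22+10=32, 32 mod 26=6)->'g', 'e'(4+10=14)->'o'
Result: zhuoowgo


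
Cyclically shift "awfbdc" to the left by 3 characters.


Input: 'awfbdc', shift = 3
Operation: split at index 3 and swap parts
Front part s[0:3] = 'awf'
Back part s[3:] = 'bdc'
Rotated = back + front = 'bdc' + 'awf'
Result: bdcawf


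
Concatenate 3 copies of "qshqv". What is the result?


Input string: 'qshqv'
Operation: repeat 3 times
Concatenation: 'qshqv' + 'qshqv' + 'qshqv'
Result: qshqvqshqvqshqv


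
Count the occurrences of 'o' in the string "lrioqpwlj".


Input string: 'lrioqpwlj'
Target character: 'o'
Scan each position: s[3]='o'
Matches found at indices: 3
Total: 1


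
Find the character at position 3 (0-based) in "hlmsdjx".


Input string: 'hlmsdjx'
Operation: get character at index 3
Index mapping: s[0]='h', s[1]='l', s[2]='m', s[3]='s'
Result: 's'


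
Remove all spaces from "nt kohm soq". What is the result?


Input string: 'nt kohm soq'
Operation: remove all spaces
Words: 'nt', 'kohm', 'soq'
Join without spaces: ntkohmsoq


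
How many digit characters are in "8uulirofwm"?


Input string: '8uulirofwm'
Operation: count digit characters (0-9)
Scan: '8'(digit), 'u', 'u', 'l', 'i', 'r', 'o', 'f', 'w', 'm'
Digits found: 1
Result: 1


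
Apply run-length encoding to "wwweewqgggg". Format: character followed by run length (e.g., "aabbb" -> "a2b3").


Input: 'wwweewqgggg'
Operation: identify consecutive runs
Runs: 'www' -> w3, 'ee' -> e2, 'w' -> w1, 'q' -> q1, 'gggg' -> g4
Encoded: w3e2w1q1g4


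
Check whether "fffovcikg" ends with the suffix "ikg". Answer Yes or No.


Input string: 'fffovcikg'
Suffix to check: 'ikg'
Last 3 characters of input: 'ikg'
Match: True
Result: Yes


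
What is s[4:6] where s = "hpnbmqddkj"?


Input string: 'hpnbmqddkj'
Operation: slice [4:6]
Extract characters: s[4]='m', s[5]='q'
Result: mq


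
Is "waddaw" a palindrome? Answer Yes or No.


Input string: 'waddaw'
Reversed: 'waddaw'
Compare pairs: s[0]='w' vs s[5]='w' (match), s[1]='a' vs s[4]='a' (match), s[2]='d' vs s[3]='d' (match)
Palindrome: Yes


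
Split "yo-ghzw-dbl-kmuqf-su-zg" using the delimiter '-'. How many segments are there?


Input string: 'yo-ghzw-dbl-kmuqf-su-zg'
Delimiter: '-'
Split result: 'yo', 'ghzw', 'dbl', 'kmuqf', 'su', 'zg'
Number of parts: 6


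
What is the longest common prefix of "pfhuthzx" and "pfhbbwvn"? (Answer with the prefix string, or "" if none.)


String 1: 'pfhuthzx'
String 2: 'pfhbbwvn'
Compare position by position:
pos 0: 'p' vs 'p' match
pos 1: 'f' vs 'f' match
pos 2: 'h' vs 'h' match
pos 3: 'u' vs 'b' differ -> stop
Longest common prefix: "pfh" (length 3)


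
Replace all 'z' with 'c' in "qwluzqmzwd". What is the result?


Input string: 'qwluzqmzwd'
Operation: replace 'z' with 'c'
Positions of 'z': 4, 7
After replacement: qwlucqmcwd


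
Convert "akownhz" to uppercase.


Input string: 'akownhz'
Operation: convert each letter to uppercase
Mapping: 'a'->'A', 'k'->'K', 'o'->'O', 'w'->'W', 'n'->'N', 'h'->'H', 'z'->'Z'
Result: AKOWNHZ


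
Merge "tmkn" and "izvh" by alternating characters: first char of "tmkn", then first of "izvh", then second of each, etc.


String 1: 'tmkn'
String 2: 'izvh'
Operation: alternate characters
Pairs: 't'+'i', 'm'+'z', 'k'+'v', 'n'+'h'
Result: timzkvnh


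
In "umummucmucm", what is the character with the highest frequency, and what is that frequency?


Input: 'umummucmucm'
Operation: tally each character
Counts: 'c':2, 'm':5, 'u':4
Maximum: 'm' appears 5 times
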